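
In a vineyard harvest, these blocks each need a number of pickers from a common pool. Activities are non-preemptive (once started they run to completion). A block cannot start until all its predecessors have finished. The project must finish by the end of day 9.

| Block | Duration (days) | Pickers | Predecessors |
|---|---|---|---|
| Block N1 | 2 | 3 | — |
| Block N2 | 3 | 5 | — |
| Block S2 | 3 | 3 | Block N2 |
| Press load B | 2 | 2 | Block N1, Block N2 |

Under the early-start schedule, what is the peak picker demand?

Early-start schedule: Block N1@1, Block N2@1, Block S2@4, Press load B@4.
Load per day: day 1: 8, day 2: 8, day 3: 5, day 4: 5, day 5: 5, day 6: 3, day 7: 0, day 8: 0, day 9: 0.
Peak is 8.

8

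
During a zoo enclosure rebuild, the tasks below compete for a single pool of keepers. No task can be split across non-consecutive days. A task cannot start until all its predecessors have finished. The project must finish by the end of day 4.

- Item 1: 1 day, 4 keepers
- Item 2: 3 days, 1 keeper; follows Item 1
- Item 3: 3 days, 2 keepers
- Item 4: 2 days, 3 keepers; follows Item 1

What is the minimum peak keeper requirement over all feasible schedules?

6

Schedule Item 1@1, Item 2@2, Item 3@1, Item 4@2: d1:6  d2:6  d3:6  d4:1 — peak 6.
No arrangement of the 4 feasible schedules does better.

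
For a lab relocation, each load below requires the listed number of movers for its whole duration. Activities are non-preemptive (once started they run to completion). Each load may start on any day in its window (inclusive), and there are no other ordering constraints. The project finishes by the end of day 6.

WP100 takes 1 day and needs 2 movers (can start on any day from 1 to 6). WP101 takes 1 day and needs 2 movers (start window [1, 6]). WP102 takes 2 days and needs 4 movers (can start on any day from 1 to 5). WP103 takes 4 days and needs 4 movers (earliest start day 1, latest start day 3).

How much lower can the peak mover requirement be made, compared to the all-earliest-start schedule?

6

Early-start peak: d1:12  d2:8  d3:4  d4:4  d5:0  d6:0 ⇒ 12.
Leveled (WP100@1, WP101@2, WP102@1, WP103@3): d1:6  d2:6  d3:4  d4:4  d5:4  d6:4 ⇒ 6.
Reduction 12 − 6 = 6.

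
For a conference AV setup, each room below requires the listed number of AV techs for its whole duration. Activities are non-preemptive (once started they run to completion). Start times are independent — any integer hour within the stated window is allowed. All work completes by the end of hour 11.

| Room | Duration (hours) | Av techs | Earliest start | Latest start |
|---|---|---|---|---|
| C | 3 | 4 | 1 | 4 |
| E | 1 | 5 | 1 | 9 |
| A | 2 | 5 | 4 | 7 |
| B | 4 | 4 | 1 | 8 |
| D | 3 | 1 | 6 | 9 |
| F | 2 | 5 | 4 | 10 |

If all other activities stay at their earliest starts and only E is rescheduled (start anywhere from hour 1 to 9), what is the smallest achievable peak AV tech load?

14

E@1: h1:13  h2:8  h3:8  h4:14  h5:10  h6:1  h7:1  h8:1  h9:0  h10:0  h11:0 → peak 14
E@2: h1:8  h2:13  h3:8  h4:14  h5:10  h6:1  h7:1  h8:1  h9:0  h10:0  h11:0 → peak 14
E@3: h1:8  h2:8  h3:13  h4:14  h5:10  h6:1  h7:1  h8:1  h9:0  h10:0  h11:0 → peak 14
E@4: h1:8  h2:8  h3:8  h4:19  h5:10  h6:1  h7:1  h8:1  h9:0  h10:0  h11:0 → peak 19
E@5: h1:8  h2:8  h3:8  h4:14  h5:15  h6:1  h7:1  h8:1  h9:0  h10:0  h11:0 → peak 15
E@6: h1:8  h2:8  h3:8  h4:14  h5:10  h6:6  h7:1  h8:1  h9:0  h10:0  h11:0 → peak 14
E@7: h1:8  h2:8  h3:8  h4:14  h5:10  h6:1  h7:6  h8:1  h9:0  h10:0  h11:0 → peak 14
E@8: h1:8  h2:8  h3:8  h4:14  h5:10  h6:1  h7:1  h8:6  h9:0  h10:0  h11:0 → peak 14
E@9: h1:8  h2:8  h3:8  h4:14  h5:10  h6:1  h7:1  h8:1  h9:5  h10:0  h11:0 → peak 14
Best is E@1, peak 14.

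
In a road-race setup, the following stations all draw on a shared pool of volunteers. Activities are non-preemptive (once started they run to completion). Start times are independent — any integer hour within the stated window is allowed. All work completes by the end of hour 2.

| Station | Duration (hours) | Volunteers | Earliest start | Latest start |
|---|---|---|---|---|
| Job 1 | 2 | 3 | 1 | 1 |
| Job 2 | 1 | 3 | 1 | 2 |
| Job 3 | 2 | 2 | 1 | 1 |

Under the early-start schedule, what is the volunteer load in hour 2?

At early start, hour 2 has: Job 1, Job 3.
Demand: 3 + 2 = 5.

5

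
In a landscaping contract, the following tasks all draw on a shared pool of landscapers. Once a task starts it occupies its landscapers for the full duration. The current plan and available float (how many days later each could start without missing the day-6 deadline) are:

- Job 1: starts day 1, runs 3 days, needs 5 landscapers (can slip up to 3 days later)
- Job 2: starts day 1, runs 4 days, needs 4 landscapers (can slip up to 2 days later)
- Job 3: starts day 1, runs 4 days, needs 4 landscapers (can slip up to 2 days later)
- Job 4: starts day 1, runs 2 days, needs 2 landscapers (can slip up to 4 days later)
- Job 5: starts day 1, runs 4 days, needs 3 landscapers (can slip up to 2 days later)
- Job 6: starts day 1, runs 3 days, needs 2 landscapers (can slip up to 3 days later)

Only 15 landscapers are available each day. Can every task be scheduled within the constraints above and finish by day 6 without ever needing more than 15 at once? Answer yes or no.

no

The minimum achievable peak is 16; 15 < 16, so no feasible schedule stays within the cap.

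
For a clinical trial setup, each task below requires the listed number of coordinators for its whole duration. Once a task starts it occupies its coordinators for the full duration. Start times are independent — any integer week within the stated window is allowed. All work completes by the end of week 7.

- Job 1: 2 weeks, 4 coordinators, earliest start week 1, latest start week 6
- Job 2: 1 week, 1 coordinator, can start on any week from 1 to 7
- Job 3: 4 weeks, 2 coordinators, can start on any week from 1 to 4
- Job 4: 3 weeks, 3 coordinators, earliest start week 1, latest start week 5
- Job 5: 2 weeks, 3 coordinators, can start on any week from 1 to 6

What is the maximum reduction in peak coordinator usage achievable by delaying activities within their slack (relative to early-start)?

Early-start peak: w1:13  w2:12  w3:5  w4:2  w5:0  w6:0  w7:0 ⇒ 13.
Leveled (Job 1@1, Job 2@1, Job 3@3, Job 4@3, Job 5@6): w1:5  w2:4  w3:5  w4:5  w5:5  w6:5  w7:3 ⇒ 5.
Reduction 13 − 5 = 8.

8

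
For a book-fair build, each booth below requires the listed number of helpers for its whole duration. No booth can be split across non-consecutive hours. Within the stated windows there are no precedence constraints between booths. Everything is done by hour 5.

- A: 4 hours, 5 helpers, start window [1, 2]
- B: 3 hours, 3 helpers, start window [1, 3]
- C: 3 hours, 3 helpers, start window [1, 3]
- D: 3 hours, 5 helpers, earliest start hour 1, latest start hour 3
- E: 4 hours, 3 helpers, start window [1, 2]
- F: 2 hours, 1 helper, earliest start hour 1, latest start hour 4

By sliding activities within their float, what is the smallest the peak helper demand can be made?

19

Early-start (A@1, B@1, C@1, D@1, E@1, F@1) gives peak 20: h1:20  h2:20  h3:19  h4:8  h5:0.
Shift F→4.
Schedule A@1, B@1, C@1, D@1, E@1, F@4: h1:19  h2:19  h3:19  h4:9  h5:1 — peak 19.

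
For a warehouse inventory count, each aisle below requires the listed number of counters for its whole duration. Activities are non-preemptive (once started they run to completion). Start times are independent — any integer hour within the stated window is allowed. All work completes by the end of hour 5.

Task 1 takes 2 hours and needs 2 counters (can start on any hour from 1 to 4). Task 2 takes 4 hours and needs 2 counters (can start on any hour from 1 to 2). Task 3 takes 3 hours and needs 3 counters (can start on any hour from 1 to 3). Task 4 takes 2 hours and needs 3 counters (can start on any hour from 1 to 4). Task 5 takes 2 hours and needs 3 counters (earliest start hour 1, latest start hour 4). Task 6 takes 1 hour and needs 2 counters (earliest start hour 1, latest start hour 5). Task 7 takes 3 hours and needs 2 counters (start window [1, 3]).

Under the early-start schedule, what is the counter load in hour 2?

15

At early start, hour 2 has: Task 1, Task 2, Task 3, Task 4, Task 5, Task 7.
Demand: 2 + 2 + 3 + 3 + 3 + 2 = 15.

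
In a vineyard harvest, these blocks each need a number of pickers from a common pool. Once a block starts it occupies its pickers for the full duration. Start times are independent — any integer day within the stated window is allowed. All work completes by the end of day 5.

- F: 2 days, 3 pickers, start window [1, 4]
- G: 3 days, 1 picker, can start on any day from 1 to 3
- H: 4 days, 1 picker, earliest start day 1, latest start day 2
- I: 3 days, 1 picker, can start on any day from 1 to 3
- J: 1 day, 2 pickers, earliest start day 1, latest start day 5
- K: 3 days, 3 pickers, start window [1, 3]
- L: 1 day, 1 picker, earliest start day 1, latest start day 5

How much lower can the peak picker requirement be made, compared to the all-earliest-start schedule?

Early-start peak: d1:12  d2:9  d3:6  d4:1  d5:0 ⇒ 12.
Leveled (F@1, G@1, H@1, I@1, J@4, K@3, L@5): d1:6  d2:6  d3:6  d4:6  d5:4 ⇒ 6.
Reduction 12 − 6 = 6.

6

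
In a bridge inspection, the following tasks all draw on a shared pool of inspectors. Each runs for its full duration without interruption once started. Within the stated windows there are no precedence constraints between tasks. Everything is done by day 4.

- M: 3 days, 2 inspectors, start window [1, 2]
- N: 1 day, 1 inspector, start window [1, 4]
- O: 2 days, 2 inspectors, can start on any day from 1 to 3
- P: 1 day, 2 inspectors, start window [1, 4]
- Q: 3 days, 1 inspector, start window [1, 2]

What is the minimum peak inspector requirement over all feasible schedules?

5

Early-start (M@1, N@1, O@1, P@1, Q@1) gives peak 8: d1:8  d2:5  d3:3  d4:0.
Shift P→3, Q→2.
Schedule M@1, N@1, O@1, P@3, Q@2: d1:5  d2:5  d3:5  d4:1 — peak 5.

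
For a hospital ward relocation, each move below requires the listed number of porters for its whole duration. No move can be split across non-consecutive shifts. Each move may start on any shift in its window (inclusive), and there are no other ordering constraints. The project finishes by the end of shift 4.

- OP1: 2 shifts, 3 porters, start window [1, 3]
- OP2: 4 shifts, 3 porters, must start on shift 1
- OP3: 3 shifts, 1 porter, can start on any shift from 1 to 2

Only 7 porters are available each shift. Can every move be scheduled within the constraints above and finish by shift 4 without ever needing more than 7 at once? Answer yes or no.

yes

Schedule OP1@1, OP2@1, OP3@1: s1:7  s2:7  s3:4  s4:3 — peak 7 ≤ 7.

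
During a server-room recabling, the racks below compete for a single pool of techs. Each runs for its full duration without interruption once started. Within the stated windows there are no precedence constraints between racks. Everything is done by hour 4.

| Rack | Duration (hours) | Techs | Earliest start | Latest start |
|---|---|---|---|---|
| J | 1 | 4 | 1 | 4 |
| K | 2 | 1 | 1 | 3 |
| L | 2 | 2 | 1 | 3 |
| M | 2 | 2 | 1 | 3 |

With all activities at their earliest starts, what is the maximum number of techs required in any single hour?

Early-start schedule: J@1, K@1, L@1, M@1.
Load per hour: hour 1: 9, hour 2: 5, hour 3: 0, hour 4: 0.
Peak is 9.

9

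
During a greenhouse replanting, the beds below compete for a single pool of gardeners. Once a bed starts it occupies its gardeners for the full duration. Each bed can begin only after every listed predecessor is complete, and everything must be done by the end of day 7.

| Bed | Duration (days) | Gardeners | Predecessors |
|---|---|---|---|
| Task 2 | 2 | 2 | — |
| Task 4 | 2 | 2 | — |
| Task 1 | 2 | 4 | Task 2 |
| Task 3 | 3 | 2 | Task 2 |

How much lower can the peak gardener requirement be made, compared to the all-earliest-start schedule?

2

Early-start peak: d1:4  d2:4  d3:6  d4:6  d5:2  d6:0  d7:0 ⇒ 6.
Leveled (Task 2@1, Task 4@1, Task 1@3, Task 3@5): d1:4  d2:4  d3:4  d4:4  d5:2  d6:2  d7:2 ⇒ 4.
Reduction 6 − 4 = 2.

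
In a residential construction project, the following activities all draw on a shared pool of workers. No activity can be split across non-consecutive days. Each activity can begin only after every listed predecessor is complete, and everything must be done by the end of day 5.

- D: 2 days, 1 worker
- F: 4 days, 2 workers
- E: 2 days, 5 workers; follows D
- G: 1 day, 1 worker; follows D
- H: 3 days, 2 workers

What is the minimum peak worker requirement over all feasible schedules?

7

Early-start (D@1, F@1, E@3, G@3, H@1) gives peak 10: d1:5  d2:5  d3:10  d4:7  d5:0.
Shift E→4.
Schedule D@1, F@1, E@4, G@3, H@1: d1:5  d2:5  d3:5  d4:7  d5:5 — peak 7.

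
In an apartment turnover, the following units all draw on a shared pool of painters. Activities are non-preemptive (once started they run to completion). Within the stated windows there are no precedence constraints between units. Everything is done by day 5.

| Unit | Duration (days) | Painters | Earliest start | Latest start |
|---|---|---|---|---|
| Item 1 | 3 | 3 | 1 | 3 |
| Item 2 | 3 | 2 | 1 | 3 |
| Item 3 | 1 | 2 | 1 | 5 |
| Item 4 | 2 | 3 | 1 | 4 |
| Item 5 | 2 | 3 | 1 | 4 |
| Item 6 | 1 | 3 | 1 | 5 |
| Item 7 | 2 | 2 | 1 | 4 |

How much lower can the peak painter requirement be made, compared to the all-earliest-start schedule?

10

Early-start peak: d1:18  d2:13  d3:5  d4:0  d5:0 ⇒ 18.
Leveled (Item 1@1, Item 2@1, Item 3@1, Item 4@2, Item 5@4, Item 6@4, Item 7@4): d1:7  d2:8  d3:8  d4:8  d5:5 ⇒ 8.
Reduction 18 − 8 = 10.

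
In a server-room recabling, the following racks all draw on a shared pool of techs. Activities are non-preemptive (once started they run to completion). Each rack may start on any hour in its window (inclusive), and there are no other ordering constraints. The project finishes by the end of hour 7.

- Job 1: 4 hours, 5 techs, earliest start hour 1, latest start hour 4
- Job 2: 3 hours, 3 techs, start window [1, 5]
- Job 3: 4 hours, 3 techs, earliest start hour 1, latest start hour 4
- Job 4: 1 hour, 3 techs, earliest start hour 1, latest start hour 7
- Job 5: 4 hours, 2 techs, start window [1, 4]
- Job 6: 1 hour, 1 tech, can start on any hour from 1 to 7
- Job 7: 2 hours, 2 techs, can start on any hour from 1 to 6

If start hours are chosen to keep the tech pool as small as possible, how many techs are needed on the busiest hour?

Early-start (Job 1@1, Job 2@1, Job 3@1, Job 4@1, Job 5@1, Job 6@1, Job 7@1) gives peak 19: h1:19  h2:15  h3:13  h4:10  h5:0  h6:0  h7:0.
Shift Job 3→4, Job 4→5, Job 6→5, Job 7→5.
Schedule Job 1@1, Job 2@1, Job 3@4, Job 4@5, Job 5@1, Job 6@5, Job 7@5: h1:10  h2:10  h3:10  h4:10  h5:9  h6:5  h7:3 — peak 10.

10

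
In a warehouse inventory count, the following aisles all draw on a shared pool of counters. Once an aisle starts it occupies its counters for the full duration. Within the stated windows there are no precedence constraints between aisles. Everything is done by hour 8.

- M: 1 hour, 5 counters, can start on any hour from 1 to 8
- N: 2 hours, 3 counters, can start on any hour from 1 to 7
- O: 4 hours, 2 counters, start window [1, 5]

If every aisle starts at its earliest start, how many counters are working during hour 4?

2

At early start, hour 4 has: O.
Demand: 2 = 2.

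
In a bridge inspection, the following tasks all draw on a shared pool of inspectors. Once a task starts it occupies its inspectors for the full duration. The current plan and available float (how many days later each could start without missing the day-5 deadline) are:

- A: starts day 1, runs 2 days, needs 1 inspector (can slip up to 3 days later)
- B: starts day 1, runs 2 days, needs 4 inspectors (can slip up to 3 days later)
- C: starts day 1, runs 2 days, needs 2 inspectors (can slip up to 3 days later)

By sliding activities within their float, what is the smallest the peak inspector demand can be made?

4

Early-start (A@1, B@1, C@1) gives peak 7: d1:7  d2:7  d3:0  d4:0  d5:0.
Shift B→3.
Schedule A@1, B@3, C@1: d1:3  d2:3  d3:4  d4:4  d5:0 — peak 4.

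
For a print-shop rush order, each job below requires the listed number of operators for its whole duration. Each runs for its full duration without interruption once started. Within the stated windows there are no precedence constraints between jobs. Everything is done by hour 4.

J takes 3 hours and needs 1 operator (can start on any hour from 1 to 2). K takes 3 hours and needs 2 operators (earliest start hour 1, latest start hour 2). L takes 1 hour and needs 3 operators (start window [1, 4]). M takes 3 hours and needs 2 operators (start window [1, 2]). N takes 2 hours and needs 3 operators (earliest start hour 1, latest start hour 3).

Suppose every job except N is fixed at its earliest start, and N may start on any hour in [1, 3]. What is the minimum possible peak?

8

N@1: h1:11  h2:8  h3:5  h4:0 → peak 11
N@2: h1:8  h2:8  h3:8  h4:0 → peak 8
N@3: h1:8  h2:5  h3:8  h4:3 → peak 8
Best is N@2, peak 8.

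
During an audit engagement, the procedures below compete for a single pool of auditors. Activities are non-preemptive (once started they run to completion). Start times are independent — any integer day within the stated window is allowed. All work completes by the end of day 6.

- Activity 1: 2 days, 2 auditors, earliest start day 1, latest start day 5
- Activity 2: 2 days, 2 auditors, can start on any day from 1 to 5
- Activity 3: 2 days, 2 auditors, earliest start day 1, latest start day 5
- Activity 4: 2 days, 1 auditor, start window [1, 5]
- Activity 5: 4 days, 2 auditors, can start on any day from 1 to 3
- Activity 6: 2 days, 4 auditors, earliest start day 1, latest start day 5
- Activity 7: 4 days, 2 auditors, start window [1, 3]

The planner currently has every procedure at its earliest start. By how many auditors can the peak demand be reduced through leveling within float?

Early-start peak: d1:15  d2:15  d3:4  d4:4  d5:0  d6:0 ⇒ 15.
Leveled (Activity 1@1, Activity 2@1, Activity 3@3, Activity 4@1, Activity 5@1, Activity 6@5, Activity 7@3): d1:7  d2:7  d3:6  d4:6  d5:6  d6:6 ⇒ 7.
Reduction 15 − 7 = 8.

8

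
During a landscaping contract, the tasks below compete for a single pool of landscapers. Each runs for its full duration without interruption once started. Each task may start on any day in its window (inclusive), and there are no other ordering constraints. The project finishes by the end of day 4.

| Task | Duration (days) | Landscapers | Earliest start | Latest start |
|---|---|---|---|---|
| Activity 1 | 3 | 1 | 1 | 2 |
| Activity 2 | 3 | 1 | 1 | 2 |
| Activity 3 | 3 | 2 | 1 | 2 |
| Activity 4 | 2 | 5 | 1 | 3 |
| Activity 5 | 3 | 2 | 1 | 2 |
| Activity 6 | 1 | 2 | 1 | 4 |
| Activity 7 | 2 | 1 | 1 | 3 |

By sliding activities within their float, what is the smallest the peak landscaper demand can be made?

Early-start (Activity 1@1, Activity 2@1, Activity 3@1, Activity 4@1, Activity 5@1, Activity 6@1, Activity 7@1) gives peak 14: d1:14  d2:12  d3:6  d4:0.
Shift Activity 6→3, Activity 7→3.
Schedule Activity 1@1, Activity 2@1, Activity 3@1, Activity 4@1, Activity 5@1, Activity 6@3, Activity 7@3: d1:11  d2:11  d3:9  d4:1 — peak 11.

11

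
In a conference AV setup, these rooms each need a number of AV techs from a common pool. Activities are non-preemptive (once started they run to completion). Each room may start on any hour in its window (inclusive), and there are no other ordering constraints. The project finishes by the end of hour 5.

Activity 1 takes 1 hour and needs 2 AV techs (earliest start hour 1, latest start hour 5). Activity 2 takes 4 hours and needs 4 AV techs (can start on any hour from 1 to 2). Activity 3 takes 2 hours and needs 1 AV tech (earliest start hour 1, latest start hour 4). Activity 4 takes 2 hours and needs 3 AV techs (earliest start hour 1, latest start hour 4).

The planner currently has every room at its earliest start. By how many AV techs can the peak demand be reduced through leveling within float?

Early-start peak: h1:10  h2:8  h3:4  h4:4  h5:0 ⇒ 10.
Leveled (Activity 1@1, Activity 2@1, Activity 3@1, Activity 4@3): h1:7  h2:5  h3:7  h4:7  h5:0 ⇒ 7.
Reduction 10 − 7 = 3.

3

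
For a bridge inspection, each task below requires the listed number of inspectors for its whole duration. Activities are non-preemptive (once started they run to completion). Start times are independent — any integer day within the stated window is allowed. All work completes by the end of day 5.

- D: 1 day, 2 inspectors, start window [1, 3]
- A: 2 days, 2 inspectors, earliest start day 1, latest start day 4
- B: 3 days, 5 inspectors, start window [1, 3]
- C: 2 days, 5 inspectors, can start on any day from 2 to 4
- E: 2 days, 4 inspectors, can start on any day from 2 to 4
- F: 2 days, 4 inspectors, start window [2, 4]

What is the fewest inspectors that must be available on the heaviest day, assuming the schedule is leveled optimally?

Early-start (D@1, A@1, B@1, C@2, E@2, F@2) gives peak 20: d1:9  d2:20  d3:18  d4:0  d5:0.
Shift A→4, E→4, F→4.
Schedule D@1, A@4, B@1, C@2, E@4, F@4: d1:7  d2:10  d3:10  d4:10  d5:10 — peak 10.
Total inspector-days = 47 over 5 days ⇒ peak ≥ ⌈47/5⌉ = 10, so 10 is optimal.

10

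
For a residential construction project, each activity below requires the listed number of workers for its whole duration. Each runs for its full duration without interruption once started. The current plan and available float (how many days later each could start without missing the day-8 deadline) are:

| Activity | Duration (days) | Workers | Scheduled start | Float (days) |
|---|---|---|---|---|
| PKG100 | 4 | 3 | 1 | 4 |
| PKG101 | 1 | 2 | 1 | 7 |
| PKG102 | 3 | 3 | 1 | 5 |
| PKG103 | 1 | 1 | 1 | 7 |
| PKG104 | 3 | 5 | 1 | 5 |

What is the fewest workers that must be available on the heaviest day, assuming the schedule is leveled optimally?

6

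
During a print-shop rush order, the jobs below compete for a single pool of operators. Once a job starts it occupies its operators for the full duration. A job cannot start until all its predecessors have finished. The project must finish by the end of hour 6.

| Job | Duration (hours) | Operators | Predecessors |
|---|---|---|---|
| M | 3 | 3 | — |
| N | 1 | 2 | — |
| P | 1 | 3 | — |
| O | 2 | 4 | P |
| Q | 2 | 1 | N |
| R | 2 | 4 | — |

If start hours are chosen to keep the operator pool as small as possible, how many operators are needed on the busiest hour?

7

Early-start (M@1, N@1, P@1, O@2, Q@2, R@1) gives peak 12: h1:12  h2:12  h3:8  h4:0  h5:0  h6:0.
Shift P→2, O→3, Q→4, R→5.
Schedule M@1, N@1, P@2, O@3, Q@4, R@5: h1:5  h2:6  h3:7  h4:5  h5:5  h6:4 — peak 7.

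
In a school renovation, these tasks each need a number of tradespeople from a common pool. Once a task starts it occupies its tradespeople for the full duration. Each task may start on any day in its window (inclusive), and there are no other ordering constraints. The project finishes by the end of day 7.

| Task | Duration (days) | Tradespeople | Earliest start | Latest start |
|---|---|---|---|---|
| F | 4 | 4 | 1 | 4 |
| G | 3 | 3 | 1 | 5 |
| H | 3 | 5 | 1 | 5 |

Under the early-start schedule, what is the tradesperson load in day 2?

12

At early start, day 2 has: F, G, H.
Demand: 4 + 3 + 5 = 12.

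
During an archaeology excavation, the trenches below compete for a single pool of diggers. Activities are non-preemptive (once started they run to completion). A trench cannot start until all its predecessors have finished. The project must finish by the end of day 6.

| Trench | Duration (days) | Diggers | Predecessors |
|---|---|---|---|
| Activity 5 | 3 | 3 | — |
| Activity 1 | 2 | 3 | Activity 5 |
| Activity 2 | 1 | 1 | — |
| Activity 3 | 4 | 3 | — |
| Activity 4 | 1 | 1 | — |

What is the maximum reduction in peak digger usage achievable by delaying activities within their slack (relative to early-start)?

Early-start peak: d1:8  d2:6  d3:6  d4:6  d5:3  d6:0 ⇒ 8.
Leveled (Activity 5@1, Activity 1@4, Activity 2@1, Activity 3@2, Activity 4@1): d1:5  d2:6  d3:6  d4:6  d5:6  d6:0 ⇒ 6.
Reduction 8 − 6 = 2.

2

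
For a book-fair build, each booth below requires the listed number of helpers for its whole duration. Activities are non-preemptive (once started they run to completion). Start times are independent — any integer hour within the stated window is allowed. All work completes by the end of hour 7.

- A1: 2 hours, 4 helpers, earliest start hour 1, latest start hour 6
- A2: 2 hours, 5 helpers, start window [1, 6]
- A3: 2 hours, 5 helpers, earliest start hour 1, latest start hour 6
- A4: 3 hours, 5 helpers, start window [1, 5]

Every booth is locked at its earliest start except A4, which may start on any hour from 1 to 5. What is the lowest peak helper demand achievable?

A4@1: h1:19  h2:19  h3:5  h4:0  h5:0  h6:0  h7:0 → peak 19
A4@2: h1:14  h2:19  h3:5  h4:5  h5:0  h6:0  h7:0 → peak 19
A4@3: h1:14  h2:14  h3:5  h4:5  h5:5  h6:0  h7:0 → peak 14
A4@4: h1:14  h2:14  h3:0  h4:5  h5:5  h6:5  h7:0 → peak 14
A4@5: h1:14  h2:14  h3:0  h4:0  h5:5  h6:5  h7:5 → peak 14
Best is A4@3, peak 14.

14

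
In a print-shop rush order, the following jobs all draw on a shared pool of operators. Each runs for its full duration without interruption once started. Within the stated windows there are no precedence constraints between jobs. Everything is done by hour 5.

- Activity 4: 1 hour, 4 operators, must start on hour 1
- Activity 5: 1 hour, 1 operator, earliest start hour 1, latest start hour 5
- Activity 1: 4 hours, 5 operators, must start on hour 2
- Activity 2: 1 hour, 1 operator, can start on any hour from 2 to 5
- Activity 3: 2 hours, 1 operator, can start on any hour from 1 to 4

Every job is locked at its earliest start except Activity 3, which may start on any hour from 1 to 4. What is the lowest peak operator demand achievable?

6

Activity 3@1: h1:6  h2:7  h3:5  h4:5  h5:5 → peak 7
Activity 3@2: h1:5  h2:7  h3:6  h4:5  h5:5 → peak 7
Activity 3@3: h1:5  h2:6  h3:6  h4:6  h5:5 → peak 6
Activity 3@4: h1:5  h2:6  h3:5  h4:6  h5:6 → peak 6
Best is Activity 3@3, peak 6.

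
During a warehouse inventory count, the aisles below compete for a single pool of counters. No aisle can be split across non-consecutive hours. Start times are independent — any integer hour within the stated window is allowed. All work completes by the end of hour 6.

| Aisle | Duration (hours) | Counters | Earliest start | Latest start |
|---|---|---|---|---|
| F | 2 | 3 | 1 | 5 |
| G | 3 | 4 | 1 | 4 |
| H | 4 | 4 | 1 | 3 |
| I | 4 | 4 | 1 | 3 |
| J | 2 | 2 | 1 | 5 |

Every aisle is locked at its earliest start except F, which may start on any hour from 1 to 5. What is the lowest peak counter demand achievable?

14

F@1: h1:17  h2:17  h3:12  h4:8  h5:0  h6:0 → peak 17
F@2: h1:14  h2:17  h3:15  h4:8  h5:0  h6:0 → peak 17
F@3: h1:14  h2:14  h3:15  h4:11  h5:0  h6:0 → peak 15
F@4: h1:14  h2:14  h3:12  h4:11  h5:3  h6:0 → peak 14
F@5: h1:14  h2:14  h3:12  h4:8  h5:3  h6:3 → peak 14
Best is F@4, peak 14.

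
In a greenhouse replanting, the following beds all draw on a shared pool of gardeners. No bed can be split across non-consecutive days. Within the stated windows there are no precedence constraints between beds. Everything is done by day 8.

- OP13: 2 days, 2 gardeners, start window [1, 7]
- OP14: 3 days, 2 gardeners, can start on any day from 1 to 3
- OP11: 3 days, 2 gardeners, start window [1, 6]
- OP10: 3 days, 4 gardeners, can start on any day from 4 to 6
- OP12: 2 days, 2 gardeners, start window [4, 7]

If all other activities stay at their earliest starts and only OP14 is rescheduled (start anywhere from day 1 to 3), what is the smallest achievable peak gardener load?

OP14@1: d1:6  d2:6  d3:4  d4:6  d5:6  d6:4  d7:0  d8:0 → peak 6
OP14@2: d1:4  d2:6  d3:4  d4:8  d5:6  d6:4  d7:0  d8:0 → peak 8
OP14@3: d1:4  d2:4  d3:4  d4:8  d5:8  d6:4  d7:0  d8:0 → peak 8
Best is OP14@1, peak 6.

6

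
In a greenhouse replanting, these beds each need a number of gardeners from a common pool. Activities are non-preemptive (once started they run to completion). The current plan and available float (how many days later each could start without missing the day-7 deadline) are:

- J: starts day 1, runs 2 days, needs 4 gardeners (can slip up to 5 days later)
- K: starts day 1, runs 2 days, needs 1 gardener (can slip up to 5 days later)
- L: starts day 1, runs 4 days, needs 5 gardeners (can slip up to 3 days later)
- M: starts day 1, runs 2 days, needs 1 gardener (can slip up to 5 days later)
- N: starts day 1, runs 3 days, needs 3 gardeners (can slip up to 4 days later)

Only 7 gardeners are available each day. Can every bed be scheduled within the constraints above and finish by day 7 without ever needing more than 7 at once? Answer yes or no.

Schedule J@1, K@3, L@4, M@3, N@1: d1:7  d2:7  d3:5  d4:7  d5:5  d6:5  d7:5 — peak 7 ≤ 7.

yes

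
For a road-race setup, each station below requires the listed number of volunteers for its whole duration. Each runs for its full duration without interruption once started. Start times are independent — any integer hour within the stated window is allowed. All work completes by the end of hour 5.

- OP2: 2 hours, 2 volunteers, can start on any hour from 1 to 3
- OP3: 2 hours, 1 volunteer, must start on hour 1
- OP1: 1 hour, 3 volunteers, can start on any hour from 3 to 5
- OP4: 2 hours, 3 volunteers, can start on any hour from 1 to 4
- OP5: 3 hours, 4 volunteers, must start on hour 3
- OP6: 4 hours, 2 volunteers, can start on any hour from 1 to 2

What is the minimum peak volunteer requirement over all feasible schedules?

Early-start (OP2@1, OP3@1, OP1@3, OP4@1, OP5@3, OP6@1) gives peak 9: h1:8  h2:8  h3:9  h4:6  h5:4.
Shift OP1→5.
Schedule OP2@1, OP3@1, OP1@5, OP4@1, OP5@3, OP6@1: h1:8  h2:8  h3:6  h4:6  h5:7 — peak 8.

8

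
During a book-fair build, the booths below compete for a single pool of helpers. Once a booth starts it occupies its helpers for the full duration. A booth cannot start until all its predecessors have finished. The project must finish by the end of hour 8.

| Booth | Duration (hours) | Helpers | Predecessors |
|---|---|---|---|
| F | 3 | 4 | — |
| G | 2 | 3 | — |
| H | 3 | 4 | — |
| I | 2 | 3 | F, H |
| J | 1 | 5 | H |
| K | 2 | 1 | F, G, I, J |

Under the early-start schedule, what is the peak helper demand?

Early-start schedule: F@1, G@1, H@1, I@4, J@4, K@6.
Load per hour: hour 1: 11, hour 2: 11, hour 3: 8, hour 4: 8, hour 5: 3, hour 6: 1, hour 7: 1, hour 8: 0.
Peak is 11.

11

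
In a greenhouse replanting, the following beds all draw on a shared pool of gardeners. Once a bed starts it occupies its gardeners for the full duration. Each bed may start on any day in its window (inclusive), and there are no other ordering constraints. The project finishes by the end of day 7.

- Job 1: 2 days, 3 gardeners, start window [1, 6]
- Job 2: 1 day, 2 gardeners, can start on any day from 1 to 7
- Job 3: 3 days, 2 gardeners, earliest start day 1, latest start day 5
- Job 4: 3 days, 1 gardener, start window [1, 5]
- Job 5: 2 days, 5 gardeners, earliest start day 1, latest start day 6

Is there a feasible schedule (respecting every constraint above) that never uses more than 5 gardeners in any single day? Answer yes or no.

yes

Schedule Job 1@1, Job 2@1, Job 3@2, Job 4@3, Job 5@6: d1:5  d2:5  d3:3  d4:3  d5:1  d6:5  d7:5 — peak 5 ≤ 5.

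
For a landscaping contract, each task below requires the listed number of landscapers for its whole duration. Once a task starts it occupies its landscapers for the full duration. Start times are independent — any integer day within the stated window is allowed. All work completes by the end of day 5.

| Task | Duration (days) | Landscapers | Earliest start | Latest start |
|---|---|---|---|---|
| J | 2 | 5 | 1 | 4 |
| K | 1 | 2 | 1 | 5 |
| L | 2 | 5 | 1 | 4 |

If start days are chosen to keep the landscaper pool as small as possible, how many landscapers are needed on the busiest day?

5

Early-start (J@1, K@1, L@1) gives peak 12: d1:12  d2:10  d3:0  d4:0  d5:0.
Shift K→3, L→4.
Schedule J@1, K@3, L@4: d1:5  d2:5  d3:2  d4:5  d5:5 — peak 5.
Total landscaper-days = 22 over 5 days ⇒ peak ≥ ⌈22/5⌉ = 5, so 5 is optimal.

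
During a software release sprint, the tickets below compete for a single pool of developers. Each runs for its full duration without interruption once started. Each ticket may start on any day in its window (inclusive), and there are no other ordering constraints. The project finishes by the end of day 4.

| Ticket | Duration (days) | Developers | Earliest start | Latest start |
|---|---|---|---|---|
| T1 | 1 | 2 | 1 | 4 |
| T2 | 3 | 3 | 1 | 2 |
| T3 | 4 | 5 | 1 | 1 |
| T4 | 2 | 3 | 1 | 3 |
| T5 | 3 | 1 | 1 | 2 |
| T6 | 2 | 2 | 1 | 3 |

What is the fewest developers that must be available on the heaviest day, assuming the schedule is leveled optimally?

Early-start (T1@1, T2@1, T3@1, T4@1, T5@1, T6@1) gives peak 16: d1:16  d2:14  d3:9  d4:5.
Shift T4→3, T5→2.
Schedule T1@1, T2@1, T3@1, T4@3, T5@2, T6@1: d1:12  d2:11  d3:12  d4:9 — peak 12.

12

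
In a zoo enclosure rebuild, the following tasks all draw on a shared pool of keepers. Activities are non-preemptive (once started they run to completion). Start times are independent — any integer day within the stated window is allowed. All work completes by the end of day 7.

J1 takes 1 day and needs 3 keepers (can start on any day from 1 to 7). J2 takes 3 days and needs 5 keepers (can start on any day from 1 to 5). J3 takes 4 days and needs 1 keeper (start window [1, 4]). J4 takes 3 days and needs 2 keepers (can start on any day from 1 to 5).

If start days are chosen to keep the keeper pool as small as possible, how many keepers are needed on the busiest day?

5

Early-start (J1@1, J2@1, J3@1, J4@1) gives peak 11: d1:11  d2:8  d3:8  d4:1  d5:0  d6:0  d7:0.
Shift J2→5, J4→2.
Schedule J1@1, J2@5, J3@1, J4@2: d1:4  d2:3  d3:3  d4:3  d5:5  d6:5  d7:5 — peak 5.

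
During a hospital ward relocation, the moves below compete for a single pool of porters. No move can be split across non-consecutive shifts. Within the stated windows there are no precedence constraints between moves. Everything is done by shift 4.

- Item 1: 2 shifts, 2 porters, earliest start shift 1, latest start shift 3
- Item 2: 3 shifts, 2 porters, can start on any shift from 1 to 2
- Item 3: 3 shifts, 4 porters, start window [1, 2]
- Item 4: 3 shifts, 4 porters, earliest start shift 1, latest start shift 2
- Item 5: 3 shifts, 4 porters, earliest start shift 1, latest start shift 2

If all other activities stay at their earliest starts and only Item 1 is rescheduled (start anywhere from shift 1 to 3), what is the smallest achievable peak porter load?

Item 1@1: s1:16  s2:16  s3:14  s4:0 → peak 16
Item 1@2: s1:14  s2:16  s3:16  s4:0 → peak 16
Item 1@3: s1:14  s2:14  s3:16  s4:2 → peak 16
Best is Item 1@1, peak 16.

16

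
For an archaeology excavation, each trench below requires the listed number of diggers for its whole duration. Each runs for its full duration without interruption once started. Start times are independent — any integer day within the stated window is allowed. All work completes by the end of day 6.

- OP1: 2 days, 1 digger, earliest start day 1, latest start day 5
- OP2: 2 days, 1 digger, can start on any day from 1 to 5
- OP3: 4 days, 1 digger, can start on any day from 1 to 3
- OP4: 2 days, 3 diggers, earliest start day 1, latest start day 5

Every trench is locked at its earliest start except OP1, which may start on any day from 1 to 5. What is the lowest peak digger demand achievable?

5

OP1@1: d1:6  d2:6  d3:1  d4:1  d5:0  d6:0 → peak 6
OP1@2: d1:5  d2:6  d3:2  d4:1  d5:0  d6:0 → peak 6
OP1@3: d1:5  d2:5  d3:2  d4:2  d5:0  d6:0 → peak 5
OP1@4: d1:5  d2:5  d3:1  d4:2  d5:1  d6:0 → peak 5
OP1@5: d1:5  d2:5  d3:1  d4:1  d5:1  d6:1 → peak 5
Best is OP1@3, peak 5.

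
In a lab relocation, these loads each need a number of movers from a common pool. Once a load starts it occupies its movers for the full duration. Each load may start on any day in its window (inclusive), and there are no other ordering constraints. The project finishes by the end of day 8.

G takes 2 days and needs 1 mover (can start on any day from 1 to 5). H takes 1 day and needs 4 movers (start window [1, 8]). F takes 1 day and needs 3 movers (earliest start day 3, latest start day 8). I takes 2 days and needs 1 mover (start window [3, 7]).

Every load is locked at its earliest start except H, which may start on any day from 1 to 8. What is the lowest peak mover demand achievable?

4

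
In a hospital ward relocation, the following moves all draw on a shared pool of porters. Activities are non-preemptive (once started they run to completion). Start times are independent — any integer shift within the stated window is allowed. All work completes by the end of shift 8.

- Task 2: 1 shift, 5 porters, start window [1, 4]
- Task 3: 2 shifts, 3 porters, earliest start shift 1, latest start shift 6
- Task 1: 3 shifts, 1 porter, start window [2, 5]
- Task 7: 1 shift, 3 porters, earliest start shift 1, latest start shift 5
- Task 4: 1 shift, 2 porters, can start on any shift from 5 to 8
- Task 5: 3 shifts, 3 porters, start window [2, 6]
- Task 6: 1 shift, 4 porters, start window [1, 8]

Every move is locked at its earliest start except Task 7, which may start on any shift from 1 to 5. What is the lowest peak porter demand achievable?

12

Task 7@1: s1:15  s2:7  s3:4  s4:4  s5:2  s6:0  s7:0  s8:0 → peak 15
Task 7@2: s1:12  s2:10  s3:4  s4:4  s5:2  s6:0  s7:0  s8:0 → peak 12
Task 7@3: s1:12  s2:7  s3:7  s4:4  s5:2  s6:0  s7:0  s8:0 → peak 12
Task 7@4: s1:12  s2:7  s3:4  s4:7  s5:2  s6:0  s7:0  s8:0 → peak 12
Task 7@5: s1:12  s2:7  s3:4  s4:4  s5:5  s6:0  s7:0  s8:0 → peak 12
Best is Task 7@2, peak 12.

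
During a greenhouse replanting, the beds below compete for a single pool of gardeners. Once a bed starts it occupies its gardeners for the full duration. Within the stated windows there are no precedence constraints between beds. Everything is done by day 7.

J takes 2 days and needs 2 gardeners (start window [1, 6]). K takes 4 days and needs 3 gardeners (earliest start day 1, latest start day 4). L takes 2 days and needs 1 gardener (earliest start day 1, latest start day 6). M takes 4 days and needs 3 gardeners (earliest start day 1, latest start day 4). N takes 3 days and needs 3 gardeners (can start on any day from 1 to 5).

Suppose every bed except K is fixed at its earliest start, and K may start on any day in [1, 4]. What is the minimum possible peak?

9

K@1: d1:12  d2:12  d3:9  d4:6  d5:0  d6:0  d7:0 → peak 12
K@2: d1:9  d2:12  d3:9  d4:6  d5:3  d6:0  d7:0 → peak 12
K@3: d1:9  d2:9  d3:9  d4:6  d5:3  d6:3  d7:0 → peak 9
K@4: d1:9  d2:9  d3:6  d4:6  d5:3  d6:3  d7:3 → peak 9
Best is K@3, peak 9.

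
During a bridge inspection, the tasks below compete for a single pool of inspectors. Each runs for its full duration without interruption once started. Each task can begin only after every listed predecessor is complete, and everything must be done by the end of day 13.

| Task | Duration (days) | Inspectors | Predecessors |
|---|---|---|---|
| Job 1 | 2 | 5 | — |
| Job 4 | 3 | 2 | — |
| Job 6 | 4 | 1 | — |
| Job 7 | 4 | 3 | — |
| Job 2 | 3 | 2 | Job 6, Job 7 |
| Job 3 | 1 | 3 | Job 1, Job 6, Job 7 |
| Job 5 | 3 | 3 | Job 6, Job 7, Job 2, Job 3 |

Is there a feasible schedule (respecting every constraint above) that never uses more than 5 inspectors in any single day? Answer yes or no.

yes

Schedule Job 1@1, Job 4@7, Job 6@3, Job 7@3, Job 2@7, Job 3@10, Job 5@11: d1:5  d2:5  d3:4  d4:4  d5:4  d6:4  d7:4  d8:4  d9:4  d10:3  d11:3  d12:3  d13:3 — peak 5 ≤ 5.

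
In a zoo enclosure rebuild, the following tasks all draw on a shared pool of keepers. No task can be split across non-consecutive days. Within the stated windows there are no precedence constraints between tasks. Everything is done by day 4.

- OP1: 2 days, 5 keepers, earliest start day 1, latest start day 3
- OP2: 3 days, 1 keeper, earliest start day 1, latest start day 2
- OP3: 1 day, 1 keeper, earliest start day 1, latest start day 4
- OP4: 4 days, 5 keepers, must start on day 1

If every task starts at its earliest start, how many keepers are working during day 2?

11

At early start, day 2 has: OP1, OP2, OP4.
Demand: 5 + 1 + 5 = 11.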